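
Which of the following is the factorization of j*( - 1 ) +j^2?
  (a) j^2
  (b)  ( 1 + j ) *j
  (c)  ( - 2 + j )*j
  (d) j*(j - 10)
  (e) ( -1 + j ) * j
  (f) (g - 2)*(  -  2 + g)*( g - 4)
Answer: e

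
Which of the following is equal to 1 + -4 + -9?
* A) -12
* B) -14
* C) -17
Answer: A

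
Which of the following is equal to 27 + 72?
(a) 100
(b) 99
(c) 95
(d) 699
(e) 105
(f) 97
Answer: b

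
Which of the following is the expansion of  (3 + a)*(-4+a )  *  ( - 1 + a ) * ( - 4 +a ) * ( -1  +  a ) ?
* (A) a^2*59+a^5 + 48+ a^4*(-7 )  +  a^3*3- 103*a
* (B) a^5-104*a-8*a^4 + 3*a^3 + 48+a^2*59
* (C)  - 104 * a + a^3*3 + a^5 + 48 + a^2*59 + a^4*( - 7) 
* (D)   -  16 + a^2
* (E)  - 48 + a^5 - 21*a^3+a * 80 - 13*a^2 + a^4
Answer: C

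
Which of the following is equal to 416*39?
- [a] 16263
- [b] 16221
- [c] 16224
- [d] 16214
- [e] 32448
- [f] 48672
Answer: c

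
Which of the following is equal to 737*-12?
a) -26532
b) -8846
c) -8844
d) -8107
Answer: c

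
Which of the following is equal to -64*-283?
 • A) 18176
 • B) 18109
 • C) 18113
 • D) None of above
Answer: D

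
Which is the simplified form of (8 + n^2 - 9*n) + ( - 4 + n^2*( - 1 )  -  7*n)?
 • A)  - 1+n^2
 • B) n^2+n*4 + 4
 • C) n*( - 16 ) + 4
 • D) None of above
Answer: C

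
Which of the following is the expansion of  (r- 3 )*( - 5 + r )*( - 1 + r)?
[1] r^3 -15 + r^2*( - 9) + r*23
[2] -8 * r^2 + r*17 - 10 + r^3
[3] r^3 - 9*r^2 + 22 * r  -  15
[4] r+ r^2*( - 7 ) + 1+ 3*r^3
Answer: 1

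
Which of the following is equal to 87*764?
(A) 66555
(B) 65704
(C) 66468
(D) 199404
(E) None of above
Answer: C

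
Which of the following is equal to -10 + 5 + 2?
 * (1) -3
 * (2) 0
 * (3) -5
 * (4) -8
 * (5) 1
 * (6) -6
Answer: 1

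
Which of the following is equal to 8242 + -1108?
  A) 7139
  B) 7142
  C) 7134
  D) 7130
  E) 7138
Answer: C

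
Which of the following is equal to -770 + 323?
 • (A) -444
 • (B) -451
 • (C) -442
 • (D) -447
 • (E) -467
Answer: D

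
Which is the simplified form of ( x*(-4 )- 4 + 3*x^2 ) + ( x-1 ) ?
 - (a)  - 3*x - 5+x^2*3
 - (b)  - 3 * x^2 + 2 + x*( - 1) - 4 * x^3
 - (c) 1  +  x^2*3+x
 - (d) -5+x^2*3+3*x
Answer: a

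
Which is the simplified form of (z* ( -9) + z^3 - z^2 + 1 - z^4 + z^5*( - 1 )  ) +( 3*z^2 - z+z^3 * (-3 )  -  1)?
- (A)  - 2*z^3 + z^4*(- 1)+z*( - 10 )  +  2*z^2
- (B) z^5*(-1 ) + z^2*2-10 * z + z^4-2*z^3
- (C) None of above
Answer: C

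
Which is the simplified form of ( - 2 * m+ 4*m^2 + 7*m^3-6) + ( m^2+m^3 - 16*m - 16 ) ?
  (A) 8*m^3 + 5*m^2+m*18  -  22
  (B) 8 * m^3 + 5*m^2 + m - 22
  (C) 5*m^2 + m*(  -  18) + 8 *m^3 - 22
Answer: C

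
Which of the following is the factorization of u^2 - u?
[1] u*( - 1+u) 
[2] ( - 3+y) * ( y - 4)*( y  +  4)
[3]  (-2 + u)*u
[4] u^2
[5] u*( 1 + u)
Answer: 1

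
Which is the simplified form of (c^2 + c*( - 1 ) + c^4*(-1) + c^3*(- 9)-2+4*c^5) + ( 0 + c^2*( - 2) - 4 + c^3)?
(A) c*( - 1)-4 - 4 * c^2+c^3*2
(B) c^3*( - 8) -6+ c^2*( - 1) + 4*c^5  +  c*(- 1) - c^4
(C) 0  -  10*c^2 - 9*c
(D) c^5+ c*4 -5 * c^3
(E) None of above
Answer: B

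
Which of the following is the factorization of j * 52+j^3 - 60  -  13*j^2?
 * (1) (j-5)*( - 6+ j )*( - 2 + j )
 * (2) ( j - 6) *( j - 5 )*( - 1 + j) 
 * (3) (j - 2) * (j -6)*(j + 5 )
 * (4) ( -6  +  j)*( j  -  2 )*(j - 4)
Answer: 1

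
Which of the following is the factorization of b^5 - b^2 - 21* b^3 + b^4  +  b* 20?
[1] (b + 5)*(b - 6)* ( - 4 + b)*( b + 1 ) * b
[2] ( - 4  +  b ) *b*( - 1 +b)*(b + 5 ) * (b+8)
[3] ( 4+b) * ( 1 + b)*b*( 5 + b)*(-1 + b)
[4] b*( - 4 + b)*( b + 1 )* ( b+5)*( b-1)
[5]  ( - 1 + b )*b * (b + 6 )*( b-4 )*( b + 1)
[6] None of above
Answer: 4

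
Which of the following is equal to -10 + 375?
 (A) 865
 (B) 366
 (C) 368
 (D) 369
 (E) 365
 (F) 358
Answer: E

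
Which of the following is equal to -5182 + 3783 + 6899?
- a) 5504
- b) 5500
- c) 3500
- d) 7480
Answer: b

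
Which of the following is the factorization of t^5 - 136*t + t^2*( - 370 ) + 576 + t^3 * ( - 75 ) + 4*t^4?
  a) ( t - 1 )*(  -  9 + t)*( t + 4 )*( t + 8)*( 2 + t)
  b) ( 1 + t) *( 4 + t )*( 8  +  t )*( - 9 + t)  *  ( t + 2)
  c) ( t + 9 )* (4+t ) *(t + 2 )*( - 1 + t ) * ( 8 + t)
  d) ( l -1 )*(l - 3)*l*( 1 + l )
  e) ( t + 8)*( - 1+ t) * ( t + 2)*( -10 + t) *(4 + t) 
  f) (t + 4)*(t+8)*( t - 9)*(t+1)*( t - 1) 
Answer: a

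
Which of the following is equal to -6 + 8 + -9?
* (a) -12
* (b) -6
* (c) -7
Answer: c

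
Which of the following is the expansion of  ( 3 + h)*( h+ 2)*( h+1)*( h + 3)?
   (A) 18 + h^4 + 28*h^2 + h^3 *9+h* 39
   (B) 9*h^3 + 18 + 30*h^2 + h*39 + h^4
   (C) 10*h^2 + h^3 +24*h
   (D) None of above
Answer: D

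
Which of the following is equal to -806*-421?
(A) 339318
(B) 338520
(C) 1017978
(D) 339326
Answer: D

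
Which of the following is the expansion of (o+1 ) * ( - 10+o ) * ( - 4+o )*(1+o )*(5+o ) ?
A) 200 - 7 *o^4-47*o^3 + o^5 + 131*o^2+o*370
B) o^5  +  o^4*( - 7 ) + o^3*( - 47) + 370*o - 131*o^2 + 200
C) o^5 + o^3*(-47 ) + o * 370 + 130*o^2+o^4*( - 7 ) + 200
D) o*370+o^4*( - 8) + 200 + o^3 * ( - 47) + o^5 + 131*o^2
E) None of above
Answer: A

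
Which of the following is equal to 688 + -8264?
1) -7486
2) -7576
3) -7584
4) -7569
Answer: 2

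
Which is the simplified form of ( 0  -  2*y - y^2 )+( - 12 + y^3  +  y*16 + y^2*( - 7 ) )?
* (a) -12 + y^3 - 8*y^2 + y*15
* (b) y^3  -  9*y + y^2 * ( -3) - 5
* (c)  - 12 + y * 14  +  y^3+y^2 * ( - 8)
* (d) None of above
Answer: c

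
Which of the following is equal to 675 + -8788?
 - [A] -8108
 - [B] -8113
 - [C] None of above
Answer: B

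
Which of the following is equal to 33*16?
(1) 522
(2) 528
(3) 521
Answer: 2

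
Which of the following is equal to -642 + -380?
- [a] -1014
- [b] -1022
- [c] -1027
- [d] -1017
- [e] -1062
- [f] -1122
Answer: b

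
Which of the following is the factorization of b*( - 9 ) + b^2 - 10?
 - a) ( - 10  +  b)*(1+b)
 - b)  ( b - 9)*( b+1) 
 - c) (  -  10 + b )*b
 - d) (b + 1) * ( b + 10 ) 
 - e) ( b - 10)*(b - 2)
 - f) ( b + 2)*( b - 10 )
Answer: a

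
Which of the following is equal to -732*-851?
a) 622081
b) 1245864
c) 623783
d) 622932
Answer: d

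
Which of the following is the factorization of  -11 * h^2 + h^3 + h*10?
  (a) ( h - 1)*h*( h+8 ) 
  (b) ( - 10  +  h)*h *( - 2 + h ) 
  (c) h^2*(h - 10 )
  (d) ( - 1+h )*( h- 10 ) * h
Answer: d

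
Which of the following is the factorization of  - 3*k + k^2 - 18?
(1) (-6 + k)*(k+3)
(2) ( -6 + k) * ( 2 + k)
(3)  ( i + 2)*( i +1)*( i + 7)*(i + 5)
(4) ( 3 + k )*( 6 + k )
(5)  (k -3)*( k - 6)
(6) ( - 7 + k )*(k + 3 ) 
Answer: 1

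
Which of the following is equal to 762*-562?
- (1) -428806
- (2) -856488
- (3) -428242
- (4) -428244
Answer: 4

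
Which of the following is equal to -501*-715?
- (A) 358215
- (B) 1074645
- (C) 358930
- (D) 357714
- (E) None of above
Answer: A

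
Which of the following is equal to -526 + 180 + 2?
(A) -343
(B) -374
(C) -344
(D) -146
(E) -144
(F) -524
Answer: C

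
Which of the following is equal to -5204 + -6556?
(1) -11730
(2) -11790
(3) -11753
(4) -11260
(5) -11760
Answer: 5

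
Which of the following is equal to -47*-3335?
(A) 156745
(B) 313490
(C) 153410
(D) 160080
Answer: A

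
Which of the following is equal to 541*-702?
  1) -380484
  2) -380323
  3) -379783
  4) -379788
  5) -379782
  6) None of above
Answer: 5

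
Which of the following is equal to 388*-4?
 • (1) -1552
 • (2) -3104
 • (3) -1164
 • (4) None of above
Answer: 1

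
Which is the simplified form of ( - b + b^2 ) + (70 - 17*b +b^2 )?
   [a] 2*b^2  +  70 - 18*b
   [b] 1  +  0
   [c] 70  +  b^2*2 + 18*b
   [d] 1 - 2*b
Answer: a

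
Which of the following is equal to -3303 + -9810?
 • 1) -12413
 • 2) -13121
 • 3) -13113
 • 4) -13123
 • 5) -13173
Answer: 3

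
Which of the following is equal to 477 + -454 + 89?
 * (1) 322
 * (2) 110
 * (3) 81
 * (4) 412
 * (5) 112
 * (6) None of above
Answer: 5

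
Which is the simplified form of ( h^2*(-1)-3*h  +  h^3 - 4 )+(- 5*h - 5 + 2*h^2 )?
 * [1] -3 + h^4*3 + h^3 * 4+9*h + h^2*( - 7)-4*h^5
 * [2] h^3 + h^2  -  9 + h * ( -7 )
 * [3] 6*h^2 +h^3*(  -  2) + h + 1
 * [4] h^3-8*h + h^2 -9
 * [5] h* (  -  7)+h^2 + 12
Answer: 4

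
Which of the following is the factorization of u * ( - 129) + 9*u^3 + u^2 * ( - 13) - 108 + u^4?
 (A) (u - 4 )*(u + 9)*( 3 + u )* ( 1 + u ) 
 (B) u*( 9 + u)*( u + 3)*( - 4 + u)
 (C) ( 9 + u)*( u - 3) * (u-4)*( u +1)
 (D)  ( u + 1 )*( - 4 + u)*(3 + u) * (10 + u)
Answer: A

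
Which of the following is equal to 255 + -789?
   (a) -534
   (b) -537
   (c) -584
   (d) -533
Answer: a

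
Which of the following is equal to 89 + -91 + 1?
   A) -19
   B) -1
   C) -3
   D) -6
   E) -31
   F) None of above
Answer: B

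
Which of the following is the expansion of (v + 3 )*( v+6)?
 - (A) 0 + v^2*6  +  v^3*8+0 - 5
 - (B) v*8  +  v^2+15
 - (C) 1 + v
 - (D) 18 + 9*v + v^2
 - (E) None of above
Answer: D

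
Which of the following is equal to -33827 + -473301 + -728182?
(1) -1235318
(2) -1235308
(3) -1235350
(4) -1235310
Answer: 4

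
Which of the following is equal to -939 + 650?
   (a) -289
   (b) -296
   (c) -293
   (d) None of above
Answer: a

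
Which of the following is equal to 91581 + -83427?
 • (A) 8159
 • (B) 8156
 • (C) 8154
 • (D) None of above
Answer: C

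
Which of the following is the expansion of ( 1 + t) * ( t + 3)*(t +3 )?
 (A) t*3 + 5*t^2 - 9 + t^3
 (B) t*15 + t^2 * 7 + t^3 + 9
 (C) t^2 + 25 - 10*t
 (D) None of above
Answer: B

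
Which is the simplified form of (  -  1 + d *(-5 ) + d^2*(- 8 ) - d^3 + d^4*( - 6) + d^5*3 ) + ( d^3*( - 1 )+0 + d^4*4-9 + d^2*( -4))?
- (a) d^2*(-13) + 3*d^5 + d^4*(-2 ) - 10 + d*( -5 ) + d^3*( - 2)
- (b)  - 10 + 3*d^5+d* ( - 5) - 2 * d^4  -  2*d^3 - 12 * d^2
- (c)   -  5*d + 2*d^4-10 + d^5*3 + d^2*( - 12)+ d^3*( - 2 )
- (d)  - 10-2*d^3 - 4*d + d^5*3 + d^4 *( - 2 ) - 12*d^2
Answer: b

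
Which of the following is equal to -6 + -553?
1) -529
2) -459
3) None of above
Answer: 3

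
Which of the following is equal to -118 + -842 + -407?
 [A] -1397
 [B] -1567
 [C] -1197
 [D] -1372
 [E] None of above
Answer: E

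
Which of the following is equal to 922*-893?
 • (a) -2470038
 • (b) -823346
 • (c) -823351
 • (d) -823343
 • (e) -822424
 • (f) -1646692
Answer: b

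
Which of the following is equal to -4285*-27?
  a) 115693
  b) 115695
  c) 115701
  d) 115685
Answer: b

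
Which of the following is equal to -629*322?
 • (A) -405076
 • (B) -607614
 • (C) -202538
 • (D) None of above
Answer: C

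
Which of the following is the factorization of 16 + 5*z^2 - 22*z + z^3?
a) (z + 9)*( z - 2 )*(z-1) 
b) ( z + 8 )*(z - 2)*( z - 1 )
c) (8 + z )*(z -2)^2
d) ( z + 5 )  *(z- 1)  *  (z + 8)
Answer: b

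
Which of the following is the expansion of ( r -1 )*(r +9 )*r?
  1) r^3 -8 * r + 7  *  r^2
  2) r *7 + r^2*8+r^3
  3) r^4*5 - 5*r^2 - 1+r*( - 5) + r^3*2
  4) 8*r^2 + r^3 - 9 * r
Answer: 4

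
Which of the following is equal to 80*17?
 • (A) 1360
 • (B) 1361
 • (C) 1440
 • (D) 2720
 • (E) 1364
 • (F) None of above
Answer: A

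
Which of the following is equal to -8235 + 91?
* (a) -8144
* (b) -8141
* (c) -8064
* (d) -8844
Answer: a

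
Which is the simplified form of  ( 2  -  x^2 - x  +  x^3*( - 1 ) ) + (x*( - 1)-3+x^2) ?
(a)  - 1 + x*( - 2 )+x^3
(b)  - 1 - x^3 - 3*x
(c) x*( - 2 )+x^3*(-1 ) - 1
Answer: c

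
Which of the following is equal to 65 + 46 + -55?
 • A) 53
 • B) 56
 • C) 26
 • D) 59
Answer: B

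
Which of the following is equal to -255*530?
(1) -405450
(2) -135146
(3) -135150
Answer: 3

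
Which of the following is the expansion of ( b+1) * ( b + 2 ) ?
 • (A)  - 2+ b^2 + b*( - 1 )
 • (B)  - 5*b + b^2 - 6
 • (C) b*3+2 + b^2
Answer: C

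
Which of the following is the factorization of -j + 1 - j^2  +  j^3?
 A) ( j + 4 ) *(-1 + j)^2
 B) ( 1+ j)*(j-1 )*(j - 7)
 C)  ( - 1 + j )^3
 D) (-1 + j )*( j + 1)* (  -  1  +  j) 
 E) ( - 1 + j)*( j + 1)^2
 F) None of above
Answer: D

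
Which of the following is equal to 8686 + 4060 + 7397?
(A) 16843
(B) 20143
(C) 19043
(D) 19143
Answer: B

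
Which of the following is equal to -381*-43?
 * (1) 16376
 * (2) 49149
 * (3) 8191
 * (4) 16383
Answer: 4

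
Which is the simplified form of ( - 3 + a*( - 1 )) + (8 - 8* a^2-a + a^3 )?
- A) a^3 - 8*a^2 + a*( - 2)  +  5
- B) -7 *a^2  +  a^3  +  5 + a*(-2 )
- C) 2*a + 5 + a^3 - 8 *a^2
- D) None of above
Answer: A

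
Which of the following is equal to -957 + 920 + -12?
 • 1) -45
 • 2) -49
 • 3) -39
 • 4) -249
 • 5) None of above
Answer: 2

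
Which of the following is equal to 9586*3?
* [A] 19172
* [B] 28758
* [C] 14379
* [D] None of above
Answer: B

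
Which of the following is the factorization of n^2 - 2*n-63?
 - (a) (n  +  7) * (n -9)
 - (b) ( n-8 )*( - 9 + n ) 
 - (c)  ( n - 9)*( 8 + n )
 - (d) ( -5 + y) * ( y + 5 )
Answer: a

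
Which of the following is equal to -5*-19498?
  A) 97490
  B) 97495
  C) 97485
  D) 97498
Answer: A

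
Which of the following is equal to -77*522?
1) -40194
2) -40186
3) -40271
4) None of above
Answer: 1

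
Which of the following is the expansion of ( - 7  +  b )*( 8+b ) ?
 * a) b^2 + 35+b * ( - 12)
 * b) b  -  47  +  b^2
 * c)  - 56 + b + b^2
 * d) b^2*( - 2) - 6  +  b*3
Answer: c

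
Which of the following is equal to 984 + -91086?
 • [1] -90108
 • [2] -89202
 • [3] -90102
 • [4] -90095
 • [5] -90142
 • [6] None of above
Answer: 3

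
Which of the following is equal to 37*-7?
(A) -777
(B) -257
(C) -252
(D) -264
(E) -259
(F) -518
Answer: E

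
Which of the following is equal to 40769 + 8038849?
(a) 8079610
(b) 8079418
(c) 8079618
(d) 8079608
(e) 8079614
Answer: c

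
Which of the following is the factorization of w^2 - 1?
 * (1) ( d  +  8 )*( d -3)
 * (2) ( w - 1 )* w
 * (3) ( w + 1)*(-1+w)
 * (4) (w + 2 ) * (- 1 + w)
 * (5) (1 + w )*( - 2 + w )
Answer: 3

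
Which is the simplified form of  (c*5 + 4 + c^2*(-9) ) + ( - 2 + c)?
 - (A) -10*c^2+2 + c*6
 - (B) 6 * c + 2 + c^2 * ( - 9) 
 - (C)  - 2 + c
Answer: B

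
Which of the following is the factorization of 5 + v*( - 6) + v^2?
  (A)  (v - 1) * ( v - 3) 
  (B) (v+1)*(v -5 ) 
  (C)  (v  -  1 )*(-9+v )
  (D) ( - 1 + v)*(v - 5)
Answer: D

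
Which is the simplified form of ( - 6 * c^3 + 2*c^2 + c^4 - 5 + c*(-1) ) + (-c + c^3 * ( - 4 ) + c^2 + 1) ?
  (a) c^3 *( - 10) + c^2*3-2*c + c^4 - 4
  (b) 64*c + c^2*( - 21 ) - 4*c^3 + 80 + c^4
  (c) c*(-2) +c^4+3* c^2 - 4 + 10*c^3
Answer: a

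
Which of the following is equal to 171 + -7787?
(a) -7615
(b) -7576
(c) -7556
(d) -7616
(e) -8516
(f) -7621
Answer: d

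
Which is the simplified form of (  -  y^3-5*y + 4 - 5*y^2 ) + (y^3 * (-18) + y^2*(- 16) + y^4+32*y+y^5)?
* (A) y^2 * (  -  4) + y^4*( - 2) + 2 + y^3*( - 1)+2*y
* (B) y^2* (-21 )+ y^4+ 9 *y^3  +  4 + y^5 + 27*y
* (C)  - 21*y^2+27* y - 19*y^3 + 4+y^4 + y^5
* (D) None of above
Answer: C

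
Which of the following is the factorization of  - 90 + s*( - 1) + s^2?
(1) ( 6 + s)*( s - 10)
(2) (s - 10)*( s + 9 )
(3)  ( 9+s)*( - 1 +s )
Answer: 2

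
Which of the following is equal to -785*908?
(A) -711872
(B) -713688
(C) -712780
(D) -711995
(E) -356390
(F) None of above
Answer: C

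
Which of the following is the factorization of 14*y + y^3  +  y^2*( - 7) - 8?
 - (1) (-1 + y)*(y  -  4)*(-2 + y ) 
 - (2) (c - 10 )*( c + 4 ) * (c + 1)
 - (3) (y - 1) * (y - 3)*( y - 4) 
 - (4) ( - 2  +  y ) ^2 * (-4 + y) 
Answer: 1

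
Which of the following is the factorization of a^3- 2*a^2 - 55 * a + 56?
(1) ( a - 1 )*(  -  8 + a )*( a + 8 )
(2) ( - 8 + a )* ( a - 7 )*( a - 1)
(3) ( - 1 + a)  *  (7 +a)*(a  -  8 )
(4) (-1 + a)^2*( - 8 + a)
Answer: 3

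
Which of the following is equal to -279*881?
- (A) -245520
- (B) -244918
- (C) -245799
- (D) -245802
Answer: C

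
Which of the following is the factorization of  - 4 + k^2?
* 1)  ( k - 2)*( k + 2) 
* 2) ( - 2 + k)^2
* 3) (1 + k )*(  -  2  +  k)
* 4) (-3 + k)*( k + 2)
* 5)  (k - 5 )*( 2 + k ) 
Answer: 1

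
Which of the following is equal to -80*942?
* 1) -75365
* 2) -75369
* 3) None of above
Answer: 3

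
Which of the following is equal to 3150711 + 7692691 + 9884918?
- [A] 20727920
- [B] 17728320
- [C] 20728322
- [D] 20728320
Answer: D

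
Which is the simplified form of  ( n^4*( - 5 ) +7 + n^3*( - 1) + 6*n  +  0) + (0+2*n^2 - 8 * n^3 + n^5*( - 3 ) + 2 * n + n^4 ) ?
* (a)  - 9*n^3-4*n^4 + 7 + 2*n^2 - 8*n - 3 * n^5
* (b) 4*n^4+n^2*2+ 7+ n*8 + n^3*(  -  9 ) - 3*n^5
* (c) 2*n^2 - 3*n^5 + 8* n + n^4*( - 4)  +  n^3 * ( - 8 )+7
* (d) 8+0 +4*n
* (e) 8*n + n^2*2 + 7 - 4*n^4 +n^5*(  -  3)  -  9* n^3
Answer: e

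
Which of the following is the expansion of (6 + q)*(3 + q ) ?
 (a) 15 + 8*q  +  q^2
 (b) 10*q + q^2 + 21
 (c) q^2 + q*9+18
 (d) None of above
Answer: c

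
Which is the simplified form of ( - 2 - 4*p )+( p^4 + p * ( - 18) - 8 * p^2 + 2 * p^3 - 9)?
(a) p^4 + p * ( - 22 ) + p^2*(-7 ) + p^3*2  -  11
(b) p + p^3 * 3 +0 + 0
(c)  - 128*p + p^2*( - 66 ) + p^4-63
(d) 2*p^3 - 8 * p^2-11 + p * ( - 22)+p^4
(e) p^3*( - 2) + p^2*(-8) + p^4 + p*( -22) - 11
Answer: d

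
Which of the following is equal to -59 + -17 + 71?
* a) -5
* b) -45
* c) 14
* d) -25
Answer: a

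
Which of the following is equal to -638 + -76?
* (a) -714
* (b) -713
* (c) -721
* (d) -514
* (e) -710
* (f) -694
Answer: a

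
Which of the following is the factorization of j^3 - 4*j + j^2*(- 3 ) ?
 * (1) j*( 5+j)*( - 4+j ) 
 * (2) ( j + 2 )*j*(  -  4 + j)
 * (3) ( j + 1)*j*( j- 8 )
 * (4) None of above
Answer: 4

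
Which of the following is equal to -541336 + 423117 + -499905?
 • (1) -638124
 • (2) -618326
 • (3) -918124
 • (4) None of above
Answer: 4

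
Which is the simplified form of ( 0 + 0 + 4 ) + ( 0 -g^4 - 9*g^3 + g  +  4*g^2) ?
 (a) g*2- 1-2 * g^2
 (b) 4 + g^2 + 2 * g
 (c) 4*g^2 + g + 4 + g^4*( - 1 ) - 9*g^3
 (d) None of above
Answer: c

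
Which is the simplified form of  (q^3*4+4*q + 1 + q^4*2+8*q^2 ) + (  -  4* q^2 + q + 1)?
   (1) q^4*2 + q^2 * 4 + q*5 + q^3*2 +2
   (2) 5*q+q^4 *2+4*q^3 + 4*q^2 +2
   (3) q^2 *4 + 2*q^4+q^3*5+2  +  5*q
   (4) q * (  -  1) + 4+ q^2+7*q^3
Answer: 2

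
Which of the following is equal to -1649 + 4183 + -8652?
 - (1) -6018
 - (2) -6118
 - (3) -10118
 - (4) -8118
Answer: 2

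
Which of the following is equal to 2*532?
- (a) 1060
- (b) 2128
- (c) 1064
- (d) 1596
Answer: c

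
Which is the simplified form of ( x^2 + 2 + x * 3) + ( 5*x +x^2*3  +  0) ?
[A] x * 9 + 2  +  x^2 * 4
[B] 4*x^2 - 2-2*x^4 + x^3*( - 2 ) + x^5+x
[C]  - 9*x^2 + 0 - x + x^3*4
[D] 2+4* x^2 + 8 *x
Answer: D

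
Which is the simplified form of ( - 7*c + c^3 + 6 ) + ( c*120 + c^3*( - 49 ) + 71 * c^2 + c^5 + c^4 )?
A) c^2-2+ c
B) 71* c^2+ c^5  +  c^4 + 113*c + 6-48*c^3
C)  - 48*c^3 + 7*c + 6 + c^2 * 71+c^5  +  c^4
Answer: B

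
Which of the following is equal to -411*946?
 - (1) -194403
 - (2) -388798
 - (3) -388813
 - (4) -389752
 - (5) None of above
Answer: 5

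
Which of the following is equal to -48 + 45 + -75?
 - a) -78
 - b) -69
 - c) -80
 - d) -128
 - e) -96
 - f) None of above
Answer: a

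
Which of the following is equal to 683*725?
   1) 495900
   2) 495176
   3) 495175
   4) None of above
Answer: 3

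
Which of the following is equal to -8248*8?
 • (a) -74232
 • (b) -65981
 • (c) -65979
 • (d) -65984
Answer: d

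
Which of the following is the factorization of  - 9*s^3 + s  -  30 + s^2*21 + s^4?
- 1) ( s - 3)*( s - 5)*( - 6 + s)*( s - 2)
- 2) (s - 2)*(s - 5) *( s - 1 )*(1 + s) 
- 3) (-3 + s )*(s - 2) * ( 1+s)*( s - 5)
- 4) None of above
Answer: 3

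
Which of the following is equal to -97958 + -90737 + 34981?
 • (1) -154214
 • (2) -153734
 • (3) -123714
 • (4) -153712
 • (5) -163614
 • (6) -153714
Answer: 6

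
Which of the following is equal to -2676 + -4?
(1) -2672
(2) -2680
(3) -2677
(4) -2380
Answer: 2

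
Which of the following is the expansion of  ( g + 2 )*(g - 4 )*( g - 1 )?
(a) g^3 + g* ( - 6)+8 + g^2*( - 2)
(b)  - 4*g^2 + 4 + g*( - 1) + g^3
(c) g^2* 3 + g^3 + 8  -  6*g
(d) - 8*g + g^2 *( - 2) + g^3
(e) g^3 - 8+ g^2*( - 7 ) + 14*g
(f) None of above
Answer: f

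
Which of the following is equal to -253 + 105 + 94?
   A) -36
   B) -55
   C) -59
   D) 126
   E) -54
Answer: E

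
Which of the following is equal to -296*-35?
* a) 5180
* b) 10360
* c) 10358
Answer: b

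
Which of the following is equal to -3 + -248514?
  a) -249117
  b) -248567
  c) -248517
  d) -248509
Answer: c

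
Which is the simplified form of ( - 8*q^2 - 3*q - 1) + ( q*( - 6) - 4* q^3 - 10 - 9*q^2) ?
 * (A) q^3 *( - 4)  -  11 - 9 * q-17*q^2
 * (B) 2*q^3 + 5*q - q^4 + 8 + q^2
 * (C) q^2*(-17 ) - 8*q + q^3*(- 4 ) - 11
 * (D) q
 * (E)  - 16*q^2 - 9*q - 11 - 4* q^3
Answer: A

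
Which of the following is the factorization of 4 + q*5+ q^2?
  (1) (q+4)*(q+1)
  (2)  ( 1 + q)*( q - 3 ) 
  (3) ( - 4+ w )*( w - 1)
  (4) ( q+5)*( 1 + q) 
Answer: 1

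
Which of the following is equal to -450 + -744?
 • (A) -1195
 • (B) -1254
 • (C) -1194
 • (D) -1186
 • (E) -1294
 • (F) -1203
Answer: C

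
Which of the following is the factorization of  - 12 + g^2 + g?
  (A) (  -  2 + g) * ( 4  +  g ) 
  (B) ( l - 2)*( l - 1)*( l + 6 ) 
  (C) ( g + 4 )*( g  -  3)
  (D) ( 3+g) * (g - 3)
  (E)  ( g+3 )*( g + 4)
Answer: C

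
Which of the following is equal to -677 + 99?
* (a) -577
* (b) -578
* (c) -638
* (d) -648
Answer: b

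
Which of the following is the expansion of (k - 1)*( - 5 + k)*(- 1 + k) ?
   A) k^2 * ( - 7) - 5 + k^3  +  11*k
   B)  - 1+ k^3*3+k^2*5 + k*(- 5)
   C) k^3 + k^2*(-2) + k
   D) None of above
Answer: A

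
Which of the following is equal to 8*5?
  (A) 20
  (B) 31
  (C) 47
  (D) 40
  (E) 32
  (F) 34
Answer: D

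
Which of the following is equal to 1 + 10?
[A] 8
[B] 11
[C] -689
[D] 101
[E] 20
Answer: B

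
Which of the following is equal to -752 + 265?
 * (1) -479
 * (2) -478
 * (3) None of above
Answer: 3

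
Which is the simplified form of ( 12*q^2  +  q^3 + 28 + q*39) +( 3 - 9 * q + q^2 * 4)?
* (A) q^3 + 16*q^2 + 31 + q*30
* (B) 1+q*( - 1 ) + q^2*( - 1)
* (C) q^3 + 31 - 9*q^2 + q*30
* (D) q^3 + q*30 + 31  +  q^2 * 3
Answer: A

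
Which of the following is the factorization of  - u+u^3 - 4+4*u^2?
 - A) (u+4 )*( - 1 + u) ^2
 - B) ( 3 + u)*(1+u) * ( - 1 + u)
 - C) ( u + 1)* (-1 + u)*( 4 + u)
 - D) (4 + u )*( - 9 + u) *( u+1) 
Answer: C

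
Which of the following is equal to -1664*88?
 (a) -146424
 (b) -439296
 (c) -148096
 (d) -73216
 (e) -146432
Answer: e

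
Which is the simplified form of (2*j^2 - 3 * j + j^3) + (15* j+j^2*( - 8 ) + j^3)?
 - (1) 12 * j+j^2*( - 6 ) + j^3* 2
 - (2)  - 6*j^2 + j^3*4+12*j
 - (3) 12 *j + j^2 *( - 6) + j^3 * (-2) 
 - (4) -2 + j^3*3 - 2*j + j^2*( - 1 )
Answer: 1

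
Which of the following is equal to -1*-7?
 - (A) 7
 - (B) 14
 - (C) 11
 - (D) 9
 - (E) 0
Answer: A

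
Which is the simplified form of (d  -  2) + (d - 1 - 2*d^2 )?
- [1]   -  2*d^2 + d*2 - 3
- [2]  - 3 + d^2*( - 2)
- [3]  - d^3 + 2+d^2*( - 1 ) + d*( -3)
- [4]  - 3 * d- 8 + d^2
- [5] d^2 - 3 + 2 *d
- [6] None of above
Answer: 1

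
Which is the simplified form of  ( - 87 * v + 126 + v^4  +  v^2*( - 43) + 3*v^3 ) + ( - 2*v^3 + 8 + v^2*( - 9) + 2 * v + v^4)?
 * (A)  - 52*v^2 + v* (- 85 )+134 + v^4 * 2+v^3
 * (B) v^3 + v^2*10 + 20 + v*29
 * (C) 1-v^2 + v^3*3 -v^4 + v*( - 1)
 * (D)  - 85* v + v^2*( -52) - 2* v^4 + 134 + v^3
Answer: A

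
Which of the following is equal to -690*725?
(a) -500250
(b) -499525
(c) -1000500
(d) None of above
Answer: a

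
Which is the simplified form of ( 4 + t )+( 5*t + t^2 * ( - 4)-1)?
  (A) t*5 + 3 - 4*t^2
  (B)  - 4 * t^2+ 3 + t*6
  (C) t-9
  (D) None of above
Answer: B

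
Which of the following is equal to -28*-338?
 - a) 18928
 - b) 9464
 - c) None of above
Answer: b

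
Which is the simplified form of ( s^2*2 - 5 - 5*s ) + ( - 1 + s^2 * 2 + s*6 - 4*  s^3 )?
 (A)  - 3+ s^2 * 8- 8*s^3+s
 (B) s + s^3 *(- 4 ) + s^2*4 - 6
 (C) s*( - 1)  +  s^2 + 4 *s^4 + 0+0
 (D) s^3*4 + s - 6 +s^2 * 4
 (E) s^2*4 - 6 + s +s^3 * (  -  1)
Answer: B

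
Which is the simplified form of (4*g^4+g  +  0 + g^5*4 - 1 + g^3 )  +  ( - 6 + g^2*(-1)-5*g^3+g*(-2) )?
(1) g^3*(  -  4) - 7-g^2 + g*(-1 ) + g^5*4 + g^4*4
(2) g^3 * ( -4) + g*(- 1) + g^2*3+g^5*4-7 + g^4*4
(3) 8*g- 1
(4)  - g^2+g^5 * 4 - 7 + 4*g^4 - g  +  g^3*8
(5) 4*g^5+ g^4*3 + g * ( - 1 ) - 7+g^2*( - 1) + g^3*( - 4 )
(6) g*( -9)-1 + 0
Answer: 1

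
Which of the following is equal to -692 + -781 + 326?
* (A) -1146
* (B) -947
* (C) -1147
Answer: C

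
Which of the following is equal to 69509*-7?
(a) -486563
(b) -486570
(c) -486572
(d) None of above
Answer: a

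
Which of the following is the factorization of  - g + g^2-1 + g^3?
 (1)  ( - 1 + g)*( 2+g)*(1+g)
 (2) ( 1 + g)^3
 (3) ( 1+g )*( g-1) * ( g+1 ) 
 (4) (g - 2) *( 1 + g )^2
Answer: 3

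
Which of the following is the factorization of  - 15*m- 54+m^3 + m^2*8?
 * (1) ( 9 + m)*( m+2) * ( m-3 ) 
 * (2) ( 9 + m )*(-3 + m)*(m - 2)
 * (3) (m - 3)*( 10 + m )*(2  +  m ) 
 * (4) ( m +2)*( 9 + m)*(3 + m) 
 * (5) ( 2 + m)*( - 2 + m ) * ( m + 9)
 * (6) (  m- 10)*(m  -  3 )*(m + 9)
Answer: 1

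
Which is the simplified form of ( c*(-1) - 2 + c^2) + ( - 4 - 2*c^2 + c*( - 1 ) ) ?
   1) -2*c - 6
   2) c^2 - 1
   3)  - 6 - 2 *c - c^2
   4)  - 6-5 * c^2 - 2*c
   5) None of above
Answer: 3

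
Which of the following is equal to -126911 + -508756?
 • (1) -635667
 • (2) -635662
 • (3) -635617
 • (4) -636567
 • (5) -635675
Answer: 1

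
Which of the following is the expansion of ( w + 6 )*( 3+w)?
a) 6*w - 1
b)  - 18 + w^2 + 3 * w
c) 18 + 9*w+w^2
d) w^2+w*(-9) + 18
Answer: c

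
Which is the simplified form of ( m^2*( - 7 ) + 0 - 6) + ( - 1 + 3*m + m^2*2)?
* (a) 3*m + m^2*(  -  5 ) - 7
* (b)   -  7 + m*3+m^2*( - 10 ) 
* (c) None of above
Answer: a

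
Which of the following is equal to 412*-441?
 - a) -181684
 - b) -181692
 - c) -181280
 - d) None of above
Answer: b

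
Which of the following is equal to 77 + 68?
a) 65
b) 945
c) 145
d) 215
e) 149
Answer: c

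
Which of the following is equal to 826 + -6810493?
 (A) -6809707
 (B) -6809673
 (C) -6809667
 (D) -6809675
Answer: C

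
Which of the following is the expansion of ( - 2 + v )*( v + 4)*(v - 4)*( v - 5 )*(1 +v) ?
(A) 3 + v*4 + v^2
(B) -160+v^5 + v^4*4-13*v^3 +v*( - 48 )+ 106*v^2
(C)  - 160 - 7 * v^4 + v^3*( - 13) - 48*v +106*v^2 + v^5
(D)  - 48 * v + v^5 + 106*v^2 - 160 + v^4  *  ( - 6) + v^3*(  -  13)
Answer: D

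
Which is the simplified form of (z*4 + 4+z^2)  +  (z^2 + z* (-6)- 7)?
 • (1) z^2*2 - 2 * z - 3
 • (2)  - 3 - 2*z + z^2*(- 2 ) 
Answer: 1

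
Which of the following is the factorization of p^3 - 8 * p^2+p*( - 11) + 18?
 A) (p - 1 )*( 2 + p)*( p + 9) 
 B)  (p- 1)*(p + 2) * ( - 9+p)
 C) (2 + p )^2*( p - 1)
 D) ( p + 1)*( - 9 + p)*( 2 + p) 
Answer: B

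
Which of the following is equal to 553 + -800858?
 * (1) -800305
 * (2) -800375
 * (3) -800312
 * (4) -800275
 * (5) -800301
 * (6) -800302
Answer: 1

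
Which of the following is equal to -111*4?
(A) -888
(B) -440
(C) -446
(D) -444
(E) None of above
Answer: D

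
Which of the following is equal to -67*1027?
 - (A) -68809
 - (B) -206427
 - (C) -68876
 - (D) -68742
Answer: A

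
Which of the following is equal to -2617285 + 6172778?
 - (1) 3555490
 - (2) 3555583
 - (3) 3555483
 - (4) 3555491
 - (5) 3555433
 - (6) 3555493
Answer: 6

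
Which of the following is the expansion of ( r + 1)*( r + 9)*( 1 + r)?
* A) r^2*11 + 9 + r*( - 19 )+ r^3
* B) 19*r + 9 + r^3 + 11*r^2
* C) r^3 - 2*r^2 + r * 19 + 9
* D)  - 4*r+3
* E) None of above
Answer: B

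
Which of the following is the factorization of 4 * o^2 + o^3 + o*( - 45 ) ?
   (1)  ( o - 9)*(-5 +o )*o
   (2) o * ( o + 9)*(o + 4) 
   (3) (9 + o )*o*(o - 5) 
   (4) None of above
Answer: 3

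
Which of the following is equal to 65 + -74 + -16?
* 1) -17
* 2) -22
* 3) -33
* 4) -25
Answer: 4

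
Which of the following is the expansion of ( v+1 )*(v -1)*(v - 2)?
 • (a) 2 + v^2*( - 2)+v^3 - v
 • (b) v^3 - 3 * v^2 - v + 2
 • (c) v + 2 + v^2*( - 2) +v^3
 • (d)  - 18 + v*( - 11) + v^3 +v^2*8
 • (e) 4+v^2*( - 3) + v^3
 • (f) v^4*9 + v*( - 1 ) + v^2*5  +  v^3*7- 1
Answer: a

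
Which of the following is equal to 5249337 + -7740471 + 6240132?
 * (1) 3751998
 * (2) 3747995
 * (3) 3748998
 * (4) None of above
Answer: 3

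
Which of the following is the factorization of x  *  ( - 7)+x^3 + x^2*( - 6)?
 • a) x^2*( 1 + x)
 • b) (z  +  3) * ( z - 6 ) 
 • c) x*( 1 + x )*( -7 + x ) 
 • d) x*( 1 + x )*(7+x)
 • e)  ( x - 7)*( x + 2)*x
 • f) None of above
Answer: c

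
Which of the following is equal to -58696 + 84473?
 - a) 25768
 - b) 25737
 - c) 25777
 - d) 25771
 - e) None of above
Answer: c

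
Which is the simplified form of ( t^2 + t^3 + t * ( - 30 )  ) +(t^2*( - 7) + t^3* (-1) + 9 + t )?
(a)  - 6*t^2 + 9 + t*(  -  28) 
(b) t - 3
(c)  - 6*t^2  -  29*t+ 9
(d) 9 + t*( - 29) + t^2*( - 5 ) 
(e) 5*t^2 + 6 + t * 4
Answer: c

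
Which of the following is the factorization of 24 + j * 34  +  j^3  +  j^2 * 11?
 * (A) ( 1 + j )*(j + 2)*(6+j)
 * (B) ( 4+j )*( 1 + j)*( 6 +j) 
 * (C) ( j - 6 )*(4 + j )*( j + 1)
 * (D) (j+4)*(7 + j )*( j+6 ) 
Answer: B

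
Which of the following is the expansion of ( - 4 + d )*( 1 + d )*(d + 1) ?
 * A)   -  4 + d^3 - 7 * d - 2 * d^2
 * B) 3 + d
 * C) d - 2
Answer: A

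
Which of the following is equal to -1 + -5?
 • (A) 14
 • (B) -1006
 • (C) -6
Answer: C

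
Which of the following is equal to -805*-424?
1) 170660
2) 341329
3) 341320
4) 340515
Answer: 3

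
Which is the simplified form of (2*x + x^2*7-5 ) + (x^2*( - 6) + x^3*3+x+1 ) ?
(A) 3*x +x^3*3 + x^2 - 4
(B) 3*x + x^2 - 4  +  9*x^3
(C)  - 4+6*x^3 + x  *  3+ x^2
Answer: A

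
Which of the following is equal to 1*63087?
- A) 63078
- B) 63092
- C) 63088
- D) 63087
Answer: D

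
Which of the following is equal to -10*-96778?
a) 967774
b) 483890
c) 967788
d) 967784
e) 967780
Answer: e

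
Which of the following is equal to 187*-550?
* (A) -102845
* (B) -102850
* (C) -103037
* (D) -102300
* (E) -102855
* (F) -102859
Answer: B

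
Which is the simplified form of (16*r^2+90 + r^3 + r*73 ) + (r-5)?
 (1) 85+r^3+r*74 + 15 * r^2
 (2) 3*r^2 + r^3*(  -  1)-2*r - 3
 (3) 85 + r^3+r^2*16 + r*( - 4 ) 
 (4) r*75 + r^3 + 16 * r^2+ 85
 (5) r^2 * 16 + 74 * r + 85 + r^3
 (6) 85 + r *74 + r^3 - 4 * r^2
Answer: 5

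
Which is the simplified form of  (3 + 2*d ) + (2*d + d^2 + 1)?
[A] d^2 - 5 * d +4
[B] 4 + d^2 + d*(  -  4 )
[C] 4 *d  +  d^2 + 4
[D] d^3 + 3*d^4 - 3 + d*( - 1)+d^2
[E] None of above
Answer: C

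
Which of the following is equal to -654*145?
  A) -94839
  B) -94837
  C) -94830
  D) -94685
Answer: C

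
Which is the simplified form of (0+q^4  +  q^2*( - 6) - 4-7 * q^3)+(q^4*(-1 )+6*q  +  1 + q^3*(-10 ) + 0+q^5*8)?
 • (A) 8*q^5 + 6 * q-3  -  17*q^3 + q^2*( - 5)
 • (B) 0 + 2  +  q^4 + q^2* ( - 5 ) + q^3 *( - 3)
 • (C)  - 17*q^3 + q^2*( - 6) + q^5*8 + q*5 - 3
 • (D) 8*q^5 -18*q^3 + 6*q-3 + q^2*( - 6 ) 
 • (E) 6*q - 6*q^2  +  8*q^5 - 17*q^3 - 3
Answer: E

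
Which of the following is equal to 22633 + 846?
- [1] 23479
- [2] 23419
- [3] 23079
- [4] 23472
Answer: 1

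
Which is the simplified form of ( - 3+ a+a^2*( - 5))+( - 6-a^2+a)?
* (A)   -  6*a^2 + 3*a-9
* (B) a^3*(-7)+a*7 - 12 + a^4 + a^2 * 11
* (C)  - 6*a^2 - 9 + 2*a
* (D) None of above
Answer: C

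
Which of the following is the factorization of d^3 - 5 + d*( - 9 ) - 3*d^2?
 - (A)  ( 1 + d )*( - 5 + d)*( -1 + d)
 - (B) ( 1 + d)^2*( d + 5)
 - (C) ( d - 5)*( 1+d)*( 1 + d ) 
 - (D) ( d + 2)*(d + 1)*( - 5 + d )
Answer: C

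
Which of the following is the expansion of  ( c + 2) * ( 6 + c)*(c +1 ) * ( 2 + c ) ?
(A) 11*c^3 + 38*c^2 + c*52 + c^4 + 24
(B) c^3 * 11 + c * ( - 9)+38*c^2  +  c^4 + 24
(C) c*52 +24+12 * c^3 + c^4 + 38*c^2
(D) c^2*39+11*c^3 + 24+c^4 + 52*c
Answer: A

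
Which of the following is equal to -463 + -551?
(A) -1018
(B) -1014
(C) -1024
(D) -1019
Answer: B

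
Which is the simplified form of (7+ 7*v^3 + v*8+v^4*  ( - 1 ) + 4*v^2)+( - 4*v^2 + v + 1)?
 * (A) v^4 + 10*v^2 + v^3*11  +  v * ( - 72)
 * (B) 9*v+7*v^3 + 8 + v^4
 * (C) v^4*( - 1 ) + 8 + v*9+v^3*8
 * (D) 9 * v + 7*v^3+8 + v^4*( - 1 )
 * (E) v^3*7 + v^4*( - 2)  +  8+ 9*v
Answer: D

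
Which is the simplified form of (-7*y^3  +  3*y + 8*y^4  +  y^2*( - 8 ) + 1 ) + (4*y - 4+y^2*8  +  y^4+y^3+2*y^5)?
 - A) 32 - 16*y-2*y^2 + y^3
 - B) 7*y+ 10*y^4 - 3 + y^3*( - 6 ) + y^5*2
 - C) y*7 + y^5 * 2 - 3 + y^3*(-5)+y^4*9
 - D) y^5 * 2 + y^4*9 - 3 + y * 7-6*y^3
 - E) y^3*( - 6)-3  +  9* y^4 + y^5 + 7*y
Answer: D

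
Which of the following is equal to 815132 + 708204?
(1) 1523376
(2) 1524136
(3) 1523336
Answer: 3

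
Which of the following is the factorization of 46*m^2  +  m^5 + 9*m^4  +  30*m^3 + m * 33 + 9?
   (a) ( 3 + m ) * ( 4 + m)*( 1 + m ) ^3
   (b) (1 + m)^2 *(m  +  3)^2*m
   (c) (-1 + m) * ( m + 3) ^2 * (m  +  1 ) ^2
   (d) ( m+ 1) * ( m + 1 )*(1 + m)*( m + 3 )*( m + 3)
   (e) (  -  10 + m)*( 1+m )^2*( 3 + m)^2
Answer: d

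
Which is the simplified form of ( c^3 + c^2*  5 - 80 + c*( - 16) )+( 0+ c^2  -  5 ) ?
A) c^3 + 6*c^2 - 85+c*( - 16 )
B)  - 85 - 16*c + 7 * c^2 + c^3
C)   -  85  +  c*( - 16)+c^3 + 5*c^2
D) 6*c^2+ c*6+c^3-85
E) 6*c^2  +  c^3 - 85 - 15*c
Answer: A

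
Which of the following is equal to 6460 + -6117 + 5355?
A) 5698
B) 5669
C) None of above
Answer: A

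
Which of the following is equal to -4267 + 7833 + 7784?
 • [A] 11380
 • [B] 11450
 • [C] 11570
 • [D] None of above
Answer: D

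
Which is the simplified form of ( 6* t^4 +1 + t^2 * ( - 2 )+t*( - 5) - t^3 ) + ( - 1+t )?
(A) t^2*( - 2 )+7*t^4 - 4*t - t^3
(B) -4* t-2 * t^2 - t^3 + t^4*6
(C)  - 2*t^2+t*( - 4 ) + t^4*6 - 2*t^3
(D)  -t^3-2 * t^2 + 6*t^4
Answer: B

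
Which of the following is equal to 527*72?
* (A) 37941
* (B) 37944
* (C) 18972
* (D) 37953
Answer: B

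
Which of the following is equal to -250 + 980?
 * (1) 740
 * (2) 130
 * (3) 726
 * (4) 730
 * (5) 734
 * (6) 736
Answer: 4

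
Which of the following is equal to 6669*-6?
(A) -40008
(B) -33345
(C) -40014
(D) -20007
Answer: C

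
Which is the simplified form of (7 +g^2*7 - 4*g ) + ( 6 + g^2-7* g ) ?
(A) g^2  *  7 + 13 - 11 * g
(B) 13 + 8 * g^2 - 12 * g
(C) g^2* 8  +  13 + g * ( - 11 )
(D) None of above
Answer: C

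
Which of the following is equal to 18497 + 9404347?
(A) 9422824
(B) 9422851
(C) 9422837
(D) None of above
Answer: D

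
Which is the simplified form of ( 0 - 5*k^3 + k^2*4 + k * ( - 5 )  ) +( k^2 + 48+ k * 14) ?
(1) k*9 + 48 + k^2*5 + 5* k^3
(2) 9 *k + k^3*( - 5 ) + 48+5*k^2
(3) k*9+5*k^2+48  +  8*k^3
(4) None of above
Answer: 2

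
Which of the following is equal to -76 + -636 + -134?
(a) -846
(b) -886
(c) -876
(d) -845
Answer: a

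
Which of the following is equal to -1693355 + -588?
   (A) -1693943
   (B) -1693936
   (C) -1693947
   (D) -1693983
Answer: A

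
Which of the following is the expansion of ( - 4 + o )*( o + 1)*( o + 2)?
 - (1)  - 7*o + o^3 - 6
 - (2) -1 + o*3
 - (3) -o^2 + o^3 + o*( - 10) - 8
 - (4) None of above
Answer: 3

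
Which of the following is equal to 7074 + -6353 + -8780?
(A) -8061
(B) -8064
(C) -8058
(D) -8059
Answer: D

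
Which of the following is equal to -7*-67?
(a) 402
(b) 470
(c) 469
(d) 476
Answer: c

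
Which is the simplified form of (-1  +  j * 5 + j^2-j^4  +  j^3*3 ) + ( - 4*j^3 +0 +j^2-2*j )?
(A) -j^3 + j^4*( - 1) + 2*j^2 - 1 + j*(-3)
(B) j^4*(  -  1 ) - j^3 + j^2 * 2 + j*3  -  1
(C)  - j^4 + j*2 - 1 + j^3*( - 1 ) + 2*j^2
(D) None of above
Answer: B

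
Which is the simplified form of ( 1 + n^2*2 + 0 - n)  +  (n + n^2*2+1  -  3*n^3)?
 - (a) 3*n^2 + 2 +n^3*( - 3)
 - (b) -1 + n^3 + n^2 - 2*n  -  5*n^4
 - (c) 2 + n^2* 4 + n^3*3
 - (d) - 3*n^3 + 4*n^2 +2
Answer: d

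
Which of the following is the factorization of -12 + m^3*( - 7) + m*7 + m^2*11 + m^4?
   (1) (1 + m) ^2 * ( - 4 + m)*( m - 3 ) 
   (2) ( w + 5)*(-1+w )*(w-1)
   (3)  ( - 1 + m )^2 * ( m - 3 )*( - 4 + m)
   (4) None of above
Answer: 4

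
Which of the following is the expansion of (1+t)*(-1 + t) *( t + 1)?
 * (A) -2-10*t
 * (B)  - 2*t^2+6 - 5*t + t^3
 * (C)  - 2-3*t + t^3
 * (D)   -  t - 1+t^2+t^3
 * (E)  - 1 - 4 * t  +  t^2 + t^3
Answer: D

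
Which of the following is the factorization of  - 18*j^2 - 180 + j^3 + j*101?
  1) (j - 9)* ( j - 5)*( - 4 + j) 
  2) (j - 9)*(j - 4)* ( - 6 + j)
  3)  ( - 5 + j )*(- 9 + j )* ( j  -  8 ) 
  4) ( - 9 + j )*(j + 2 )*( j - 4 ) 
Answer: 1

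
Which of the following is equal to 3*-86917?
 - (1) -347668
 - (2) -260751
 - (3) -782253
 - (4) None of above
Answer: 2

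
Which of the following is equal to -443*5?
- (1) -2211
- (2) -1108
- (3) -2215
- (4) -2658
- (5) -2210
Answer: 3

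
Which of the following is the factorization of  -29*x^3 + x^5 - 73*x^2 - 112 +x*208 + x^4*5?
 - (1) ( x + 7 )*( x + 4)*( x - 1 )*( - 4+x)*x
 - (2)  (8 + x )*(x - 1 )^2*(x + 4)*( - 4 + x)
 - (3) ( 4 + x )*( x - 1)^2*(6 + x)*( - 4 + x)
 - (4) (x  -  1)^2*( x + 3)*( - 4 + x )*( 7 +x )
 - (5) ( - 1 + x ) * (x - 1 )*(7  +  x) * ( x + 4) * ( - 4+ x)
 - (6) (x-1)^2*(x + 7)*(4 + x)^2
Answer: 5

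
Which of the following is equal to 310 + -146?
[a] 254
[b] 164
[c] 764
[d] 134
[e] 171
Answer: b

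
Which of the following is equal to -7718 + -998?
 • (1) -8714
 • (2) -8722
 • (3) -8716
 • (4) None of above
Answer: 3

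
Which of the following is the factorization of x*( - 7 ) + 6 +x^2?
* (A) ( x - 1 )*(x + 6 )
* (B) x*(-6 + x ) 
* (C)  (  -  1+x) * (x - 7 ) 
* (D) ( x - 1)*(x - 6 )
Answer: D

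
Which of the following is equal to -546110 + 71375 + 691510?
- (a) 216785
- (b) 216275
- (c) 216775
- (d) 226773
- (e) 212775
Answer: c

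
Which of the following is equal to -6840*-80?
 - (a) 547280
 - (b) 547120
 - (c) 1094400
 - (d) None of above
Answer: d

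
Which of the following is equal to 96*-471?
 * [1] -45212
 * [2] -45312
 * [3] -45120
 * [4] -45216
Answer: 4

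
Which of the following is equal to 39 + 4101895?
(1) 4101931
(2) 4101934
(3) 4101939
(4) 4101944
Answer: 2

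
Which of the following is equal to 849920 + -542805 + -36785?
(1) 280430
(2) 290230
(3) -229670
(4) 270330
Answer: 4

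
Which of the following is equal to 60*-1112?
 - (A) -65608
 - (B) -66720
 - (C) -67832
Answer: B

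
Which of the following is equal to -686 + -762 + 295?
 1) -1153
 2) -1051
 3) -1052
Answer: 1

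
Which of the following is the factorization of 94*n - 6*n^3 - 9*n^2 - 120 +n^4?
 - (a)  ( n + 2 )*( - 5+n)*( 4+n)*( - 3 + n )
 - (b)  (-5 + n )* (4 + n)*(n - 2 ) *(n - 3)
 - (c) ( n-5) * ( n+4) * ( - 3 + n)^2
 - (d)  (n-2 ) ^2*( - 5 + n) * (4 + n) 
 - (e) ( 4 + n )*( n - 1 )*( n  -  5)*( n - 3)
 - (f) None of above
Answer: b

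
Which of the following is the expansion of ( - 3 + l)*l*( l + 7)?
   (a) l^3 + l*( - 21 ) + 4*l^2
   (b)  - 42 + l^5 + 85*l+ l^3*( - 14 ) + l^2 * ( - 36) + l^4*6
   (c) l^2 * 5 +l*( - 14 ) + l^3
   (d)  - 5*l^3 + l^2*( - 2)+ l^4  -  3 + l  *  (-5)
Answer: a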